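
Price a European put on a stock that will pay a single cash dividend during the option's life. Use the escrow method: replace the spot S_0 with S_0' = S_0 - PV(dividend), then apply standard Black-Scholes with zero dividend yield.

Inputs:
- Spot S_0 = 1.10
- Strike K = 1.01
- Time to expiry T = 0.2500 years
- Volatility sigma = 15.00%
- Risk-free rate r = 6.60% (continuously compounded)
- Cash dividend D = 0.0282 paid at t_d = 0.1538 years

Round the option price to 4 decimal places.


Answer: Price = 0.0063

Derivation:
PV(D) = D * exp(-r * t_d) = 0.0282 * 0.98990055 = 0.02791520
S_0' = S_0 - PV(D) = 1.1000 - 0.02791520 = 1.07208480
d1 = (ln(S_0'/K) + (r + sigma^2/2)*T) / (sigma*sqrt(T)) = 1.05289783
d2 = d1 - sigma*sqrt(T) = 0.97789783
exp(-rT) = 0.98363538
N(-d1) = 0.14619391; N(-d2) = 0.16406243
P = K * exp(-rT) * N(-d2) - S_0' * N(-d1) = 1.0100 * 0.98363538 * 0.16406243 - 1.07208480 * 0.14619391 = 0.0063


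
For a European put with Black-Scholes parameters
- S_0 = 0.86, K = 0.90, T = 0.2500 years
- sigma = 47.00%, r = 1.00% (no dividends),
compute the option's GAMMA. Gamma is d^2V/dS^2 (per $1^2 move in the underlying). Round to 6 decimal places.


d1 = -0.0653186131; d2 = -0.3003186131
phi(d1) = 0.3980921397; exp(-qT) = 1.0000000000; exp(-rT) = 0.9975031224
Gamma = exp(-qT) * phi(d1) / (S * sigma * sqrt(T)) = 1.0000000000 * 0.3980921397 / (0.8600 * 0.4700 * 0.5000000000) = 1.969778

Answer: Gamma = 1.969778


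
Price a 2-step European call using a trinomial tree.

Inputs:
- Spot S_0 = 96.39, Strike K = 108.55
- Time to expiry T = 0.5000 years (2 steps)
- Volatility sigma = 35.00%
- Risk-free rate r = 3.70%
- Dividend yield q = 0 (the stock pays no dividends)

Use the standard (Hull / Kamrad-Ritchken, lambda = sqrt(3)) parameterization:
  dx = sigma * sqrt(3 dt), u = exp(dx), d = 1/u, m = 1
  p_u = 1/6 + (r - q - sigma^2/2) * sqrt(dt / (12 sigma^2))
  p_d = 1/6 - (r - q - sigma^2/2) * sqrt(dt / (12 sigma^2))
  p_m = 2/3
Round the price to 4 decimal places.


Answer: Price = V(0,0) = 6.1475

Derivation:
dt = T/N = 0.250000; dx = sigma*sqrt(3*dt) = 0.303109
u = exp(dx) = 1.354062; d = 1/u = 0.738519
p_u = 0.156666, p_m = 0.666667, p_d = 0.176667
Discount per step: exp(-r*dt) = 0.990793
Stock lattice S(k, j) with j the centered position index:
  k=0: S(0,+0) = 96.3900
  k=1: S(1,-1) = 71.1858; S(1,+0) = 96.3900; S(1,+1) = 130.5180
  k=2: S(2,-2) = 52.5721; S(2,-1) = 71.1858; S(2,+0) = 96.3900; S(2,+1) = 130.5180; S(2,+2) = 176.7295
Terminal payoffs V(N, j) = max(S_T - K, 0):
  V(2,-2) = 0.000000; V(2,-1) = 0.000000; V(2,+0) = 0.000000; V(2,+1) = 21.968027; V(2,+2) = 68.179488
Backward induction: V(k, j) = exp(-r*dt) * [p_u * V(k+1, j+1) + p_m * V(k+1, j) + p_d * V(k+1, j-1)]
  V(1,-1) = exp(-r*dt) * [p_u*0.000000 + p_m*0.000000 + p_d*0.000000] = 0.000000
  V(1,+0) = exp(-r*dt) * [p_u*21.968027 + p_m*0.000000 + p_d*0.000000] = 3.409957
  V(1,+1) = exp(-r*dt) * [p_u*68.179488 + p_m*21.968027 + p_d*0.000000] = 25.093576
  V(0,+0) = exp(-r*dt) * [p_u*25.093576 + p_m*3.409957 + p_d*0.000000] = 6.147490


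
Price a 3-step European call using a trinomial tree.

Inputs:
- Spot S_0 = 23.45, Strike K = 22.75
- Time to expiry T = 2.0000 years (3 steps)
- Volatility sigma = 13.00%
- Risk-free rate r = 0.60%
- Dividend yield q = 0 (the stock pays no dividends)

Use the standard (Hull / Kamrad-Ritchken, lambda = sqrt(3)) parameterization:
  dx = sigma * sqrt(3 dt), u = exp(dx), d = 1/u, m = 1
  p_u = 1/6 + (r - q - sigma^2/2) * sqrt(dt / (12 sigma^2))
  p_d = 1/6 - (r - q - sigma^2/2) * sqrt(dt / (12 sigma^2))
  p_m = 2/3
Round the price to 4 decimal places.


dt = T/N = 0.666667; dx = sigma*sqrt(3*dt) = 0.183848
u = exp(dx) = 1.201833; d = 1/u = 0.832062
p_u = 0.162225, p_m = 0.666667, p_d = 0.171109
Discount per step: exp(-r*dt) = 0.996008
Stock lattice S(k, j) with j the centered position index:
  k=0: S(0,+0) = 23.4500
  k=1: S(1,-1) = 19.5119; S(1,+0) = 23.4500; S(1,+1) = 28.1830
  k=2: S(2,-2) = 16.2351; S(2,-1) = 19.5119; S(2,+0) = 23.4500; S(2,+1) = 28.1830; S(2,+2) = 33.8712
  k=3: S(3,-3) = 13.5086; S(3,-2) = 16.2351; S(3,-1) = 19.5119; S(3,+0) = 23.4500; S(3,+1) = 28.1830; S(3,+2) = 33.8712; S(3,+3) = 40.7076
Terminal payoffs V(N, j) = max(S_T - K, 0):
  V(3,-3) = 0.000000; V(3,-2) = 0.000000; V(3,-1) = 0.000000; V(3,+0) = 0.700000; V(3,+1) = 5.432980; V(3,+2) = 11.121231; V(3,+3) = 17.957558
Backward induction: V(k, j) = exp(-r*dt) * [p_u * V(k+1, j+1) + p_m * V(k+1, j) + p_d * V(k+1, j-1)]
  V(2,-2) = exp(-r*dt) * [p_u*0.000000 + p_m*0.000000 + p_d*0.000000] = 0.000000
  V(2,-1) = exp(-r*dt) * [p_u*0.700000 + p_m*0.000000 + p_d*0.000000] = 0.113104
  V(2,+0) = exp(-r*dt) * [p_u*5.432980 + p_m*0.700000 + p_d*0.000000] = 1.342648
  V(2,+1) = exp(-r*dt) * [p_u*11.121231 + p_m*5.432980 + p_d*0.700000] = 5.523761
  V(2,+2) = exp(-r*dt) * [p_u*17.957558 + p_m*11.121231 + p_d*5.432980] = 11.212004
  V(1,-1) = exp(-r*dt) * [p_u*1.342648 + p_m*0.113104 + p_d*0.000000] = 0.292043
  V(1,+0) = exp(-r*dt) * [p_u*5.523761 + p_m*1.342648 + p_d*0.113104] = 1.803314
  V(1,+1) = exp(-r*dt) * [p_u*11.212004 + p_m*5.523761 + p_d*1.342648] = 5.708230
  V(0,+0) = exp(-r*dt) * [p_u*5.708230 + p_m*1.803314 + p_d*0.292043] = 2.169500

Answer: Price = V(0,0) = 2.1695


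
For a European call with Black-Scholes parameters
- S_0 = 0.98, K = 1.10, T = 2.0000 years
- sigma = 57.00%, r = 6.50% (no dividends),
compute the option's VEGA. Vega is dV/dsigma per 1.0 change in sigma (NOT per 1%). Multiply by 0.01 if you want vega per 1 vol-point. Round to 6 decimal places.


Answer: Vega = 0.506011

Derivation:
d1 = 0.4210226824; d2 = -0.3850790482
phi(d1) = 0.3651056253; exp(-qT) = 1.0000000000; exp(-rT) = 0.8780954309
Vega = S * exp(-qT) * phi(d1) * sqrt(T) = 0.9800 * 1.0000000000 * 0.3651056253 * 1.4142135624 = 0.506011


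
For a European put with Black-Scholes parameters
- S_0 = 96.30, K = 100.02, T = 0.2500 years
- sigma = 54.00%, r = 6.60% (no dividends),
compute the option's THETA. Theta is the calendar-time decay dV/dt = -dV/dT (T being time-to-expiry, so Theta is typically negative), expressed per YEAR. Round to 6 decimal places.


Answer: Theta = -16.916127

Derivation:
d1 = 0.0557338993; d2 = -0.2142661007
phi(d1) = 0.3983231506; exp(-qT) = 1.0000000000; exp(-rT) = 0.9836353794
Theta = -S*exp(-qT)*phi(d1)*sigma/(2*sqrt(T)) + r*K*exp(-rT)*N(-d2) - q*S*exp(-qT)*N(-d1)
N(-d1) = 0.4777768969; N(-d2) = 0.5848302241; sqrt(T) = 0.5000000000
Term 1 = -96.3000 * 1.0000000000 * 0.3983231506 * 0.5400 / (2 * 0.5000000000) = -20.7136004775
Term 2 = 0.0660 * 100.0200 * 0.9836353794 * 0.5848302241 = 3.7974733586
Term 3 = 0 (no dividend yield, q = 0)
Theta = -20.7136004775 + (3.7974733586) + (0.0000000000) = -16.916127


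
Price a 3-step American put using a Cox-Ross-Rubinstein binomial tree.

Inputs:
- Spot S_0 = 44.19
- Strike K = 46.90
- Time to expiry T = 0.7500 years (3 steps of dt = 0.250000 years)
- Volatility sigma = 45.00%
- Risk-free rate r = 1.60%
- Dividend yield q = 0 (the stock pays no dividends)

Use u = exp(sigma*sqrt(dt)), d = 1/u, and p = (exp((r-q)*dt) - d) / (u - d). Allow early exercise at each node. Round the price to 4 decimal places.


Answer: Price = V(0,0) = 8.6727

Derivation:
dt = T/N = 0.250000
u = exp(sigma*sqrt(dt)) = 1.252323; d = 1/u = 0.798516
p = (exp((r-q)*dt) - d) / (u - d) = 0.452818
Discount per step: exp(-r*dt) = 0.996008
Stock lattice S(k, i) with i counting down-moves:
  k=0: S(0,0) = 44.1900
  k=1: S(1,0) = 55.3401; S(1,1) = 35.2864
  k=2: S(2,0) = 69.3037; S(2,1) = 44.1900; S(2,2) = 28.1768
  k=3: S(3,0) = 86.7906; S(3,1) = 55.3401; S(3,2) = 35.2864; S(3,3) = 22.4996
Terminal payoffs V(N, i) = max(K - S_T, 0):
  V(3,0) = 0.000000; V(3,1) = 0.000000; V(3,2) = 11.613568; V(3,3) = 24.400378
Backward induction: V(k, i) = exp(-r*dt) * [p * V(k+1, i) + (1-p) * V(k+1, i+1)]; then take max(V_cont, immediate exercise) for American.
  V(2,0) = exp(-r*dt) * [p*0.000000 + (1-p)*0.000000] = 0.000000; exercise = 0.000000; V(2,0) = max -> 0.000000
  V(2,1) = exp(-r*dt) * [p*0.000000 + (1-p)*11.613568] = 6.329366; exercise = 2.710000; V(2,1) = max -> 6.329366
  V(2,2) = exp(-r*dt) * [p*11.613568 + (1-p)*24.400378] = 18.535987; exercise = 18.723212; V(2,2) = max -> 18.723212
  V(1,0) = exp(-r*dt) * [p*0.000000 + (1-p)*6.329366] = 3.449489; exercise = 0.000000; V(1,0) = max -> 3.449489
  V(1,1) = exp(-r*dt) * [p*6.329366 + (1-p)*18.723212] = 13.058715; exercise = 11.613568; V(1,1) = max -> 13.058715
  V(0,0) = exp(-r*dt) * [p*3.449489 + (1-p)*13.058715] = 8.672723; exercise = 2.710000; V(0,0) = max -> 8.672723


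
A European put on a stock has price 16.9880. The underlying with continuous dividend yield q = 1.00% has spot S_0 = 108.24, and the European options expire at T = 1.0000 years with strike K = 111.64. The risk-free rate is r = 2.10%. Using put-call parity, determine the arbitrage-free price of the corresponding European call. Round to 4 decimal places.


Put-call parity: C - P = S_0 * exp(-qT) - K * exp(-rT).
S_0 * exp(-qT) = 108.2400 * 0.99004983 = 107.16299401
K * exp(-rT) = 111.6400 * 0.97921896 = 109.32000520
C = P + S*exp(-qT) - K*exp(-rT)
C = 16.9880 + 107.16299401 - 109.32000520 = 14.8310

Answer: Call price = 14.8310


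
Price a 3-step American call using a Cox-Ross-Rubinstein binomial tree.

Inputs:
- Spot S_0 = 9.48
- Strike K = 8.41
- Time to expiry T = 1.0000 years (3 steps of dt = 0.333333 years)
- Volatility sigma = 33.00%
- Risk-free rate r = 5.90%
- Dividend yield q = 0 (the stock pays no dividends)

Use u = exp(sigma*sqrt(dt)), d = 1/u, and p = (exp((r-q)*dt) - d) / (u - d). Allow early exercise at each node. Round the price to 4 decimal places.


Answer: Price = V(0,0) = 2.1042

Derivation:
dt = T/N = 0.333333
u = exp(sigma*sqrt(dt)) = 1.209885; d = 1/u = 0.826525
p = (exp((r-q)*dt) - d) / (u - d) = 0.504321
Discount per step: exp(-r*dt) = 0.980525
Stock lattice S(k, i) with i counting down-moves:
  k=0: S(0,0) = 9.4800
  k=1: S(1,0) = 11.4697; S(1,1) = 7.8355
  k=2: S(2,0) = 13.8770; S(2,1) = 9.4800; S(2,2) = 6.4762
  k=3: S(3,0) = 16.7896; S(3,1) = 11.4697; S(3,2) = 7.8355; S(3,3) = 5.3527
Terminal payoffs V(N, i) = max(S_T - K, 0):
  V(3,0) = 8.379624; V(3,1) = 3.059713; V(3,2) = 0.000000; V(3,3) = 0.000000
Backward induction: V(k, i) = exp(-r*dt) * [p * V(k+1, i) + (1-p) * V(k+1, i+1)]; then take max(V_cont, immediate exercise) for American.
  V(2,0) = exp(-r*dt) * [p*8.379624 + (1-p)*3.059713] = 5.630818; exercise = 5.467037; V(2,0) = max -> 5.630818
  V(2,1) = exp(-r*dt) * [p*3.059713 + (1-p)*0.000000] = 1.513026; exercise = 1.070000; V(2,1) = max -> 1.513026
  V(2,2) = exp(-r*dt) * [p*0.000000 + (1-p)*0.000000] = 0.000000; exercise = 0.000000; V(2,2) = max -> 0.000000
  V(1,0) = exp(-r*dt) * [p*5.630818 + (1-p)*1.513026] = 3.519805; exercise = 3.059713; V(1,0) = max -> 3.519805
  V(1,1) = exp(-r*dt) * [p*1.513026 + (1-p)*0.000000] = 0.748190; exercise = 0.000000; V(1,1) = max -> 0.748190
  V(0,0) = exp(-r*dt) * [p*3.519805 + (1-p)*0.748190] = 2.104181; exercise = 1.070000; V(0,0) = max -> 2.104181


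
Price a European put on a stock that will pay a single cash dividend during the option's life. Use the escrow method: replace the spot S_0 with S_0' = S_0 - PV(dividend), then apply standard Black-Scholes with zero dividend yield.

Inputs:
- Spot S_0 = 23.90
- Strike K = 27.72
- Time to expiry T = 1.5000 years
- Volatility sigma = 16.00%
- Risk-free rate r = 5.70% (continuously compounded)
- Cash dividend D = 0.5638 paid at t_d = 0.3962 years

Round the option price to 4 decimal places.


Answer: Price = 3.1344

Derivation:
PV(D) = D * exp(-r * t_d) = 0.5638 * 0.97766970 = 0.55121017
S_0' = S_0 - PV(D) = 23.9000 - 0.55121017 = 23.34878983
d1 = (ln(S_0'/K) + (r + sigma^2/2)*T) / (sigma*sqrt(T)) = -0.34144366
d2 = d1 - sigma*sqrt(T) = -0.53740284
exp(-rT) = 0.91805314
N(-d1) = 0.63361519; N(-d2) = 0.70450531
P = K * exp(-rT) * N(-d2) - S_0' * N(-d1) = 27.7200 * 0.91805314 * 0.70450531 - 23.34878983 * 0.63361519 = 3.1344


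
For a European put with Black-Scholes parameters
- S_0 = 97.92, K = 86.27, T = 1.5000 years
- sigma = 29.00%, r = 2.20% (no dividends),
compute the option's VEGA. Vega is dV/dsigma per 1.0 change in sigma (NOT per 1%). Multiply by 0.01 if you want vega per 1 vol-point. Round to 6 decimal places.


Answer: Vega = 39.302756

Derivation:
d1 = 0.6271366807; d2 = 0.2719606680
phi(d1) = 0.3277222784; exp(-qT) = 1.0000000000; exp(-rT) = 0.9675385596
Vega = S * exp(-qT) * phi(d1) * sqrt(T) = 97.9200 * 1.0000000000 * 0.3277222784 * 1.2247448714 = 39.302756


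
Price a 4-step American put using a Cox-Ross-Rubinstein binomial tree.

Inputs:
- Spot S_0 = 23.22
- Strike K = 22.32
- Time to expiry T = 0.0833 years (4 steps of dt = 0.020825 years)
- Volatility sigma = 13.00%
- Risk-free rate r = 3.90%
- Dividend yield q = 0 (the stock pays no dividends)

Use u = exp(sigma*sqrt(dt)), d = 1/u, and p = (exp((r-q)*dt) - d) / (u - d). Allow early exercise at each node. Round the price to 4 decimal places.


Answer: Price = V(0,0) = 0.0423

Derivation:
dt = T/N = 0.020825
u = exp(sigma*sqrt(dt)) = 1.018937; d = 1/u = 0.981415
p = (exp((r-q)*dt) - d) / (u - d) = 0.516964
Discount per step: exp(-r*dt) = 0.999188
Stock lattice S(k, i) with i counting down-moves:
  k=0: S(0,0) = 23.2200
  k=1: S(1,0) = 23.6597; S(1,1) = 22.7885
  k=2: S(2,0) = 24.1078; S(2,1) = 23.2200; S(2,2) = 22.3649
  k=3: S(3,0) = 24.5643; S(3,1) = 23.6597; S(3,2) = 22.7885; S(3,3) = 21.9493
  k=4: S(4,0) = 25.0295; S(4,1) = 24.1078; S(4,2) = 23.2200; S(4,3) = 22.3649; S(4,4) = 21.5413
Terminal payoffs V(N, i) = max(K - S_T, 0):
  V(4,0) = 0.000000; V(4,1) = 0.000000; V(4,2) = 0.000000; V(4,3) = 0.000000; V(4,4) = 0.778669
Backward induction: V(k, i) = exp(-r*dt) * [p * V(k+1, i) + (1-p) * V(k+1, i+1)]; then take max(V_cont, immediate exercise) for American.
  V(3,0) = exp(-r*dt) * [p*0.000000 + (1-p)*0.000000] = 0.000000; exercise = 0.000000; V(3,0) = max -> 0.000000
  V(3,1) = exp(-r*dt) * [p*0.000000 + (1-p)*0.000000] = 0.000000; exercise = 0.000000; V(3,1) = max -> 0.000000
  V(3,2) = exp(-r*dt) * [p*0.000000 + (1-p)*0.000000] = 0.000000; exercise = 0.000000; V(3,2) = max -> 0.000000
  V(3,3) = exp(-r*dt) * [p*0.000000 + (1-p)*0.778669] = 0.375820; exercise = 0.370737; V(3,3) = max -> 0.375820
  V(2,0) = exp(-r*dt) * [p*0.000000 + (1-p)*0.000000] = 0.000000; exercise = 0.000000; V(2,0) = max -> 0.000000
  V(2,1) = exp(-r*dt) * [p*0.000000 + (1-p)*0.000000] = 0.000000; exercise = 0.000000; V(2,1) = max -> 0.000000
  V(2,2) = exp(-r*dt) * [p*0.000000 + (1-p)*0.375820] = 0.181387; exercise = 0.000000; V(2,2) = max -> 0.181387
  V(1,0) = exp(-r*dt) * [p*0.000000 + (1-p)*0.000000] = 0.000000; exercise = 0.000000; V(1,0) = max -> 0.000000
  V(1,1) = exp(-r*dt) * [p*0.000000 + (1-p)*0.181387] = 0.087545; exercise = 0.000000; V(1,1) = max -> 0.087545
  V(0,0) = exp(-r*dt) * [p*0.000000 + (1-p)*0.087545] = 0.042253; exercise = 0.000000; V(0,0) = max -> 0.042253


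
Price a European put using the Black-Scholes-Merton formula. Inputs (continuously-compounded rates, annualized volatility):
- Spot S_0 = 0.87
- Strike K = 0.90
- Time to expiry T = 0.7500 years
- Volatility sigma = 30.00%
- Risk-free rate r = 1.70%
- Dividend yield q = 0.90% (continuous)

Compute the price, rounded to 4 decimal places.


d1 = (ln(S/K) + (r - q + 0.5*sigma^2) * T) / (sigma * sqrt(T)) = 0.02251069
d2 = d1 - sigma * sqrt(T) = -0.23729693
exp(-rT) = 0.98733094; exp(-qT) = 0.99327273
P = K * exp(-rT) * N(-d2) - S_0 * exp(-qT) * N(-d1)
N(-d1) = 0.49102029; N(-d2) = 0.59378678
P = 0.9000 * 0.98733094 * 0.59378678 - 0.8700 * 0.99327273 * 0.49102029 = 0.1033

Answer: Price = 0.1033


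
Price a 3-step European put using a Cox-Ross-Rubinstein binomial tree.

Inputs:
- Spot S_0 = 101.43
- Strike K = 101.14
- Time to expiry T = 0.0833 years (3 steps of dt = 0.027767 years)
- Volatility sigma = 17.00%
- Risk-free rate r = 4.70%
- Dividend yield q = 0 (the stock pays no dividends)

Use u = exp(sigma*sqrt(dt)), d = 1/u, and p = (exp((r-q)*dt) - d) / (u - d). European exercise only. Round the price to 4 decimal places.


dt = T/N = 0.027767
u = exp(sigma*sqrt(dt)) = 1.028733; d = 1/u = 0.972070
p = (exp((r-q)*dt) - d) / (u - d) = 0.515965
Discount per step: exp(-r*dt) = 0.998696
Stock lattice S(k, i) with i counting down-moves:
  k=0: S(0,0) = 101.4300
  k=1: S(1,0) = 104.3444; S(1,1) = 98.5970
  k=2: S(2,0) = 107.3425; S(2,1) = 101.4300; S(2,2) = 95.8432
  k=3: S(3,0) = 110.4267; S(3,1) = 104.3444; S(3,2) = 98.5970; S(3,3) = 93.1663
Terminal payoffs V(N, i) = max(K - S_T, 0):
  V(3,0) = 0.000000; V(3,1) = 0.000000; V(3,2) = 2.542960; V(3,3) = 7.973715
Backward induction: V(k, i) = exp(-r*dt) * [p * V(k+1, i) + (1-p) * V(k+1, i+1)].
  V(2,0) = exp(-r*dt) * [p*0.000000 + (1-p)*0.000000] = 0.000000
  V(2,1) = exp(-r*dt) * [p*0.000000 + (1-p)*2.542960] = 1.229276
  V(2,2) = exp(-r*dt) * [p*2.542960 + (1-p)*7.973715] = 5.164890
  V(1,0) = exp(-r*dt) * [p*0.000000 + (1-p)*1.229276] = 0.594237
  V(1,1) = exp(-r*dt) * [p*1.229276 + (1-p)*5.164890] = 3.130163
  V(0,0) = exp(-r*dt) * [p*0.594237 + (1-p)*3.130163] = 1.819338

Answer: Price = V(0,0) = 1.8193


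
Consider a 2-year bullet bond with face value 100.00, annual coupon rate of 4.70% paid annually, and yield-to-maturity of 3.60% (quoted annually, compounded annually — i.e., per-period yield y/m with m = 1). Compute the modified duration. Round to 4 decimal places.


Coupon per period c = face * coupon_rate / m = 4.700000
Periods per year m = 1; per-period yield y/m = 0.036000
Number of cashflows N = 2
Cashflows (t years, CF_t, discount factor 1/(1+y/m)^(m*t), PV):
  t = 1.0000: CF_t = 4.700000, DF = 0.965251, PV = 4.536680
  t = 2.0000: CF_t = 104.700000, DF = 0.931709, PV = 97.549977
Price P = sum_t PV_t = 102.086656
First compute Macaulay numerator sum_t t * PV_t:
  t * PV_t at t = 1.0000: 4.536680
  t * PV_t at t = 2.0000: 195.099954
Macaulay duration D = 199.636633 / 102.086656 = 1.955561
Modified duration = D / (1 + y/m) = 1.955561 / (1 + 0.036000) = 1.887607

Answer: Modified duration = 1.8876


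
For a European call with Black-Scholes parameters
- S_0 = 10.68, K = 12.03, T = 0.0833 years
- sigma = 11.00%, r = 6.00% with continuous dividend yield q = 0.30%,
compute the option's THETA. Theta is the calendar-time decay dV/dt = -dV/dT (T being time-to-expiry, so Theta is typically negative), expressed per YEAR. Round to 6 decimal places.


Answer: Theta = -0.001422

Derivation:
d1 = -3.5838144799; d2 = -3.6155623933
phi(d1) = 0.0006485304; exp(-qT) = 0.9997501312; exp(-rT) = 0.9950144692
Theta = -S*exp(-qT)*phi(d1)*sigma/(2*sqrt(T)) - r*K*exp(-rT)*N(d2) + q*S*exp(-qT)*N(d1)
N(d1) = 0.0001693063; N(d2) = 0.0001498481; sqrt(T) = 0.2886173938
Term 1 = -10.6800 * 0.9997501312 * 0.0006485304 * 0.1100 / (2 * 0.2886173938) = -0.0013195725
Term 2 = -0.0600 * 12.0300 * 0.9950144692 * 0.0001498481 = -0.0001076211
Term 3 = 0.0030 * 10.6800 * 0.9997501312 * 0.0001693063 = 0.0000054232
Theta = -0.0013195725 + (-0.0001076211) + (0.0000054232) = -0.001422


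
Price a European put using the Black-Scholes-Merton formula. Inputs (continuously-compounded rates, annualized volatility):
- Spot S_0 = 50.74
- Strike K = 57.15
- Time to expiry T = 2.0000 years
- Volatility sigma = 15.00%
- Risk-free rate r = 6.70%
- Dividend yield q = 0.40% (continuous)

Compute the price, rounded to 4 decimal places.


d1 = (ln(S/K) + (r - q + 0.5*sigma^2) * T) / (sigma * sqrt(T)) = 0.13923010
d2 = d1 - sigma * sqrt(T) = -0.07290194
exp(-rT) = 0.87459006; exp(-qT) = 0.99203191
P = K * exp(-rT) * N(-d2) - S_0 * exp(-qT) * N(-d1)
N(-d1) = 0.44463416; N(-d2) = 0.52905792
P = 57.1500 * 0.87459006 * 0.52905792 - 50.7400 * 0.99203191 * 0.44463416 = 4.0628

Answer: Price = 4.0628


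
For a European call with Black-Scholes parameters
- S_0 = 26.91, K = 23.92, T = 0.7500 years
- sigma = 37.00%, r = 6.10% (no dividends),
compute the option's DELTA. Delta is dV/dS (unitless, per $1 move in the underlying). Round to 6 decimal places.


d1 = 0.6705706033; d2 = 0.3501412039
phi(d1) = 0.3186152554; exp(-qT) = 1.0000000000; exp(-rT) = 0.9552807525
N(d1) = 0.7487529426
Delta = exp(-qT) * N(d1) = 1.0000000000 * 0.7487529426 = 0.748753

Answer: Delta = 0.748753


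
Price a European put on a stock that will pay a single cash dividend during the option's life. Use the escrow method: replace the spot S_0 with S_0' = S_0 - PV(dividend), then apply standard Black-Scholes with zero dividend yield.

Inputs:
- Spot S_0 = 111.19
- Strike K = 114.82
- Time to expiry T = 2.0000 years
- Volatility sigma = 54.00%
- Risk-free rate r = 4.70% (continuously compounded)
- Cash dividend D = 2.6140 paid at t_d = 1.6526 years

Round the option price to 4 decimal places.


Answer: Price = 29.6330

Derivation:
PV(D) = D * exp(-r * t_d) = 2.6140 * 0.92526768 = 2.41864971
S_0' = S_0 - PV(D) = 111.1900 - 2.41864971 = 108.77135029
d1 = (ln(S_0'/K) + (r + sigma^2/2)*T) / (sigma*sqrt(T)) = 0.43406181
d2 = d1 - sigma*sqrt(T) = -0.32961352
exp(-rT) = 0.91028276
N(-d1) = 0.33212178; N(-d2) = 0.62915400
P = K * exp(-rT) * N(-d2) - S_0' * N(-d1) = 114.8200 * 0.91028276 * 0.62915400 - 108.77135029 * 0.33212178 = 29.6330


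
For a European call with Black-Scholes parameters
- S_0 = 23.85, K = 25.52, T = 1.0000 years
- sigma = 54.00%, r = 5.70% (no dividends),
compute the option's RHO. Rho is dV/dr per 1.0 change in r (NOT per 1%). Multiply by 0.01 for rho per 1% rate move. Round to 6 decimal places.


Answer: Rho = 9.304796

Derivation:
d1 = 0.2502254794; d2 = -0.2897745206
phi(d1) = 0.3866463112; exp(-qT) = 1.0000000000; exp(-rT) = 0.9445940694
N(d2) = 0.3859943708
Rho = K*T*exp(-rT)*N(d2) = 25.5200 * 1.0000 * 0.9445940694 * 0.3859943708 = 9.304796


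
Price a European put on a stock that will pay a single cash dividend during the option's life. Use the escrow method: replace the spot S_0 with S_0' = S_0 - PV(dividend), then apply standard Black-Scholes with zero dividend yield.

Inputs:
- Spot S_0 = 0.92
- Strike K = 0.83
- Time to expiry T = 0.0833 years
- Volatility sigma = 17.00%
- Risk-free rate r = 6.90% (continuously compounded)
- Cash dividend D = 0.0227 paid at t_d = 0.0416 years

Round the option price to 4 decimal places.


Answer: Price = 0.0008

Derivation:
PV(D) = D * exp(-r * t_d) = 0.0227 * 0.99713372 = 0.02263494
S_0' = S_0 - PV(D) = 0.9200 - 0.02263494 = 0.89736506
d1 = (ln(S_0'/K) + (r + sigma^2/2)*T) / (sigma*sqrt(T)) = 1.73216187
d2 = d1 - sigma*sqrt(T) = 1.68309691
exp(-rT) = 0.99426879
N(-d1) = 0.04162237; N(-d2) = 0.04617817
P = K * exp(-rT) * N(-d2) - S_0' * N(-d1) = 0.8300 * 0.99426879 * 0.04617817 - 0.89736506 * 0.04162237 = 0.0008


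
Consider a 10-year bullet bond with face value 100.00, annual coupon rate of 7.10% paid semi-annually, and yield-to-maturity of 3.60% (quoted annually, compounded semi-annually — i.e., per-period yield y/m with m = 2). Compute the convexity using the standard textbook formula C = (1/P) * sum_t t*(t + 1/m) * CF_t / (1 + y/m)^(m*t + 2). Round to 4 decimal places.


Coupon per period c = face * coupon_rate / m = 3.550000
Periods per year m = 2; per-period yield y/m = 0.018000
Number of cashflows N = 20
Cashflows (t years, CF_t, discount factor 1/(1+y/m)^(m*t), PV):
  t = 0.5000: CF_t = 3.550000, DF = 0.982318, PV = 3.487230
  t = 1.0000: CF_t = 3.550000, DF = 0.964949, PV = 3.425570
  t = 1.5000: CF_t = 3.550000, DF = 0.947887, PV = 3.365000
  t = 2.0000: CF_t = 3.550000, DF = 0.931127, PV = 3.305501
  t = 2.5000: CF_t = 3.550000, DF = 0.914663, PV = 3.247054
  t = 3.0000: CF_t = 3.550000, DF = 0.898490, PV = 3.189640
  t = 3.5000: CF_t = 3.550000, DF = 0.882603, PV = 3.133242
  t = 4.0000: CF_t = 3.550000, DF = 0.866997, PV = 3.077841
  t = 4.5000: CF_t = 3.550000, DF = 0.851667, PV = 3.023419
  t = 5.0000: CF_t = 3.550000, DF = 0.836608, PV = 2.969960
  t = 5.5000: CF_t = 3.550000, DF = 0.821816, PV = 2.917446
  t = 6.0000: CF_t = 3.550000, DF = 0.807285, PV = 2.865860
  t = 6.5000: CF_t = 3.550000, DF = 0.793010, PV = 2.815187
  t = 7.0000: CF_t = 3.550000, DF = 0.778989, PV = 2.765410
  t = 7.5000: CF_t = 3.550000, DF = 0.765215, PV = 2.716512
  t = 8.0000: CF_t = 3.550000, DF = 0.751684, PV = 2.668480
  t = 8.5000: CF_t = 3.550000, DF = 0.738393, PV = 2.621296
  t = 9.0000: CF_t = 3.550000, DF = 0.725337, PV = 2.574947
  t = 9.5000: CF_t = 3.550000, DF = 0.712512, PV = 2.529418
  t = 10.0000: CF_t = 103.550000, DF = 0.699914, PV = 72.476055
Price P = sum_t PV_t = 129.175065
Convexity numerator sum_t t*(t + 1/m) * CF_t / (1+y/m)^(m*t + 2):
  t = 0.5000: term = 1.682500
  t = 1.0000: term = 4.958251
  t = 1.5000: term = 9.741161
  t = 2.0000: term = 15.948201
  t = 2.5000: term = 23.499313
  t = 3.0000: term = 32.317327
  t = 3.5000: term = 42.327867
  t = 4.0000: term = 53.459277
  t = 4.5000: term = 65.642530
  t = 5.0000: term = 78.811158
  t = 5.5000: term = 92.901169
  t = 6.0000: term = 107.850973
  t = 6.5000: term = 123.601312
  t = 7.0000: term = 140.095185
  t = 7.5000: term = 157.277783
  t = 8.0000: term = 175.096418
  t = 8.5000: term = 193.500462
  t = 9.0000: term = 212.441279
  t = 9.5000: term = 231.872167
  t = 10.0000: term = 7343.249532
Convexity = (1/P) * sum = 9106.273864 / 129.175065 = 70.495601

Answer: Convexity = 70.4956


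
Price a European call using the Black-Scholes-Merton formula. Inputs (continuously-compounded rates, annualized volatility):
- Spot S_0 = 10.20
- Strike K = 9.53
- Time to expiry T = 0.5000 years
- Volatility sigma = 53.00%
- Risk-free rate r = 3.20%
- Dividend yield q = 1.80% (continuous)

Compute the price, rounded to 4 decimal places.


d1 = (ln(S/K) + (r - q + 0.5*sigma^2) * T) / (sigma * sqrt(T)) = 0.38735577
d2 = d1 - sigma * sqrt(T) = 0.01258918
exp(-rT) = 0.98412732; exp(-qT) = 0.99104038
C = S_0 * exp(-qT) * N(d1) - K * exp(-rT) * N(d2)
N(d1) = 0.65075358; N(d2) = 0.50502222
C = 10.2000 * 0.99104038 * 0.65075358 - 9.5300 * 0.98412732 * 0.50502222 = 1.8417

Answer: Price = 1.8417


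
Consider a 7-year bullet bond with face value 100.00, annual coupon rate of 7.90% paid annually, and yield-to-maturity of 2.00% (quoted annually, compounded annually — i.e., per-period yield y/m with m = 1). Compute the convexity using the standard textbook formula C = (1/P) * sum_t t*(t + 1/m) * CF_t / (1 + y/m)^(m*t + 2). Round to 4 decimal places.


Coupon per period c = face * coupon_rate / m = 7.900000
Periods per year m = 1; per-period yield y/m = 0.020000
Number of cashflows N = 7
Cashflows (t years, CF_t, discount factor 1/(1+y/m)^(m*t), PV):
  t = 1.0000: CF_t = 7.900000, DF = 0.980392, PV = 7.745098
  t = 2.0000: CF_t = 7.900000, DF = 0.961169, PV = 7.593233
  t = 3.0000: CF_t = 7.900000, DF = 0.942322, PV = 7.444346
  t = 4.0000: CF_t = 7.900000, DF = 0.923845, PV = 7.298379
  t = 5.0000: CF_t = 7.900000, DF = 0.905731, PV = 7.155273
  t = 6.0000: CF_t = 7.900000, DF = 0.887971, PV = 7.014974
  t = 7.0000: CF_t = 107.900000, DF = 0.870560, PV = 93.933443
Price P = sum_t PV_t = 138.184747
Convexity numerator sum_t t*(t + 1/m) * CF_t / (1+y/m)^(m*t + 2):
  t = 1.0000: term = 14.888693
  t = 2.0000: term = 43.790273
  t = 3.0000: term = 85.863281
  t = 4.0000: term = 140.299478
  t = 5.0000: term = 206.322762
  t = 6.0000: term = 283.188105
  t = 7.0000: term = 5056.010019
Convexity = (1/P) * sum = 5830.362611 / 138.184747 = 42.192519

Answer: Convexity = 42.1925


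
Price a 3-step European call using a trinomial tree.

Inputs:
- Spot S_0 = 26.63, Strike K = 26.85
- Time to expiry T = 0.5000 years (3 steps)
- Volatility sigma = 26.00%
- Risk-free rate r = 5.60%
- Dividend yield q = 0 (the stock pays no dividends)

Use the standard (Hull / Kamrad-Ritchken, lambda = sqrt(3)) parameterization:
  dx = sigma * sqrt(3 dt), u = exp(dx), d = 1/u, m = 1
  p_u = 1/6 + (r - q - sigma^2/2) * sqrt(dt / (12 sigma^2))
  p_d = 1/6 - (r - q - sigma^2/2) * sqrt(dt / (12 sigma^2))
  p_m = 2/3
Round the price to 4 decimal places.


Answer: Price = V(0,0) = 2.0642

Derivation:
dt = T/N = 0.166667; dx = sigma*sqrt(3*dt) = 0.183848
u = exp(dx) = 1.201833; d = 1/u = 0.832062
p_u = 0.176729, p_m = 0.666667, p_d = 0.156604
Discount per step: exp(-r*dt) = 0.990710
Stock lattice S(k, j) with j the centered position index:
  k=0: S(0,+0) = 26.6300
  k=1: S(1,-1) = 22.1578; S(1,+0) = 26.6300; S(1,+1) = 32.0048
  k=2: S(2,-2) = 18.4367; S(2,-1) = 22.1578; S(2,+0) = 26.6300; S(2,+1) = 32.0048; S(2,+2) = 38.4644
  k=3: S(3,-3) = 15.3405; S(3,-2) = 18.4367; S(3,-1) = 22.1578; S(3,+0) = 26.6300; S(3,+1) = 32.0048; S(3,+2) = 38.4644; S(3,+3) = 46.2278
Terminal payoffs V(N, j) = max(S_T - K, 0):
  V(3,-3) = 0.000000; V(3,-2) = 0.000000; V(3,-1) = 0.000000; V(3,+0) = 0.000000; V(3,+1) = 5.154809; V(3,+2) = 11.614430; V(3,+3) = 19.377816
Backward induction: V(k, j) = exp(-r*dt) * [p_u * V(k+1, j+1) + p_m * V(k+1, j) + p_d * V(k+1, j-1)]
  V(2,-2) = exp(-r*dt) * [p_u*0.000000 + p_m*0.000000 + p_d*0.000000] = 0.000000
  V(2,-1) = exp(-r*dt) * [p_u*0.000000 + p_m*0.000000 + p_d*0.000000] = 0.000000
  V(2,+0) = exp(-r*dt) * [p_u*5.154809 + p_m*0.000000 + p_d*0.000000] = 0.902543
  V(2,+1) = exp(-r*dt) * [p_u*11.614430 + p_m*5.154809 + p_d*0.000000] = 5.438156
  V(2,+2) = exp(-r*dt) * [p_u*19.377816 + p_m*11.614430 + p_d*5.154809] = 11.863600
  V(1,-1) = exp(-r*dt) * [p_u*0.902543 + p_m*0.000000 + p_d*0.000000] = 0.158024
  V(1,+0) = exp(-r*dt) * [p_u*5.438156 + p_m*0.902543 + p_d*0.000000] = 1.548259
  V(1,+1) = exp(-r*dt) * [p_u*11.863600 + p_m*5.438156 + p_d*0.902543] = 5.808955
  V(0,+0) = exp(-r*dt) * [p_u*5.808955 + p_m*1.548259 + p_d*0.158024] = 2.064177


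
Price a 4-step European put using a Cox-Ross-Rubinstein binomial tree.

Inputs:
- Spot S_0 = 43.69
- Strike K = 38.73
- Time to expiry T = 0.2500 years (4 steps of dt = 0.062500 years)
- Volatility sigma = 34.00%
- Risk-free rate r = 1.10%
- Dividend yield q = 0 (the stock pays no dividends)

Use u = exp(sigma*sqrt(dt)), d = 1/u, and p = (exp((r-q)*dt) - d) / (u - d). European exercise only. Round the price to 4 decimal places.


dt = T/N = 0.062500
u = exp(sigma*sqrt(dt)) = 1.088717; d = 1/u = 0.918512
p = (exp((r-q)*dt) - d) / (u - d) = 0.482803
Discount per step: exp(-r*dt) = 0.999313
Stock lattice S(k, i) with i counting down-moves:
  k=0: S(0,0) = 43.6900
  k=1: S(1,0) = 47.5660; S(1,1) = 40.1298
  k=2: S(2,0) = 51.7860; S(2,1) = 43.6900; S(2,2) = 36.8597
  k=3: S(3,0) = 56.3803; S(3,1) = 47.5660; S(3,2) = 40.1298; S(3,3) = 33.8561
  k=4: S(4,0) = 61.3822; S(4,1) = 51.7860; S(4,2) = 43.6900; S(4,3) = 36.8597; S(4,4) = 31.0972
Terminal payoffs V(N, i) = max(K - S_T, 0):
  V(4,0) = 0.000000; V(4,1) = 0.000000; V(4,2) = 0.000000; V(4,3) = 1.870284; V(4,4) = 7.632755
Backward induction: V(k, i) = exp(-r*dt) * [p * V(k+1, i) + (1-p) * V(k+1, i+1)].
  V(3,0) = exp(-r*dt) * [p*0.000000 + (1-p)*0.000000] = 0.000000
  V(3,1) = exp(-r*dt) * [p*0.000000 + (1-p)*0.000000] = 0.000000
  V(3,2) = exp(-r*dt) * [p*0.000000 + (1-p)*1.870284] = 0.966640
  V(3,3) = exp(-r*dt) * [p*1.870284 + (1-p)*7.632755] = 4.847280
  V(2,0) = exp(-r*dt) * [p*0.000000 + (1-p)*0.000000] = 0.000000
  V(2,1) = exp(-r*dt) * [p*0.000000 + (1-p)*0.966640] = 0.499599
  V(2,2) = exp(-r*dt) * [p*0.966640 + (1-p)*4.847280] = 2.971650
  V(1,0) = exp(-r*dt) * [p*0.000000 + (1-p)*0.499599] = 0.258213
  V(1,1) = exp(-r*dt) * [p*0.499599 + (1-p)*2.971650] = 1.776913
  V(0,0) = exp(-r*dt) * [p*0.258213 + (1-p)*1.776913] = 1.042963

Answer: Price = V(0,0) = 1.0430


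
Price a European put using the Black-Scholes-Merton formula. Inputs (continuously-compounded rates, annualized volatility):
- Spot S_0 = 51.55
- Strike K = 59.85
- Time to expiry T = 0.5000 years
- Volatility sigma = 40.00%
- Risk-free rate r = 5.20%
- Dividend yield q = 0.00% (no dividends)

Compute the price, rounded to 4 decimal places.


d1 = (ln(S/K) + (r - q + 0.5*sigma^2) * T) / (sigma * sqrt(T)) = -0.29447187
d2 = d1 - sigma * sqrt(T) = -0.57731458
exp(-rT) = 0.97433509; exp(-qT) = 1.00000000
P = K * exp(-rT) * N(-d2) - S_0 * exp(-qT) * N(-d1)
N(-d1) = 0.61580132; N(-d2) = 0.71813652
P = 59.8500 * 0.97433509 * 0.71813652 - 51.5500 * 1.00000000 * 0.61580132 = 10.1328

Answer: Price = 10.1328


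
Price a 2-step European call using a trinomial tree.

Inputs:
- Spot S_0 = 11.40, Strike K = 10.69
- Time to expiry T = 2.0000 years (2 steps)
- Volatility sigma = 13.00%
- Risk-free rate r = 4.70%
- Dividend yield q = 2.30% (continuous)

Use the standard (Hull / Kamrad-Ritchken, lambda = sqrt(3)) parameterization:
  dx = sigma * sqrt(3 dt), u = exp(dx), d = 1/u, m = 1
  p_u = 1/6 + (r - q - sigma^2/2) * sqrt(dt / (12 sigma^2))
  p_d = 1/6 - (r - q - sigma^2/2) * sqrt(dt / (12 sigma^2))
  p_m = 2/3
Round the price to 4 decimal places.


Answer: Price = V(0,0) = 1.4631

Derivation:
dt = T/N = 1.000000; dx = sigma*sqrt(3*dt) = 0.225167
u = exp(dx) = 1.252531; d = 1/u = 0.798383
p_u = 0.201197, p_m = 0.666667, p_d = 0.132137
Discount per step: exp(-r*dt) = 0.954087
Stock lattice S(k, j) with j the centered position index:
  k=0: S(0,+0) = 11.4000
  k=1: S(1,-1) = 9.1016; S(1,+0) = 11.4000; S(1,+1) = 14.2789
  k=2: S(2,-2) = 7.2665; S(2,-1) = 9.1016; S(2,+0) = 11.4000; S(2,+1) = 14.2789; S(2,+2) = 17.8847
Terminal payoffs V(N, j) = max(S_T - K, 0):
  V(2,-2) = 0.000000; V(2,-1) = 0.000000; V(2,+0) = 0.710000; V(2,+1) = 3.588858; V(2,+2) = 7.194717
Backward induction: V(k, j) = exp(-r*dt) * [p_u * V(k+1, j+1) + p_m * V(k+1, j) + p_d * V(k+1, j-1)]
  V(1,-1) = exp(-r*dt) * [p_u*0.710000 + p_m*0.000000 + p_d*0.000000] = 0.136291
  V(1,+0) = exp(-r*dt) * [p_u*3.588858 + p_m*0.710000 + p_d*0.000000] = 1.140516
  V(1,+1) = exp(-r*dt) * [p_u*7.194717 + p_m*3.588858 + p_d*0.710000] = 3.753324
  V(0,+0) = exp(-r*dt) * [p_u*3.753324 + p_m*1.140516 + p_d*0.136291] = 1.463102


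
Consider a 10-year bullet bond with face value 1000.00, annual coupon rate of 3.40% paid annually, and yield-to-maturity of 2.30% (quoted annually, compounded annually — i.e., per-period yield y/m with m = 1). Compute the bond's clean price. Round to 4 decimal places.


Answer: Price = 1097.2753

Derivation:
Coupon per period c = face * coupon_rate / m = 34.000000
Periods per year m = 1; per-period yield y/m = 0.023000
Number of cashflows N = 10
Cashflows (t years, CF_t, discount factor 1/(1+y/m)^(m*t), PV):
  t = 1.0000: CF_t = 34.000000, DF = 0.977517, PV = 33.235582
  t = 2.0000: CF_t = 34.000000, DF = 0.955540, PV = 32.488350
  t = 3.0000: CF_t = 34.000000, DF = 0.934056, PV = 31.757917
  t = 4.0000: CF_t = 34.000000, DF = 0.913056, PV = 31.043908
  t = 5.0000: CF_t = 34.000000, DF = 0.892528, PV = 30.345951
  t = 6.0000: CF_t = 34.000000, DF = 0.872461, PV = 29.663686
  t = 7.0000: CF_t = 34.000000, DF = 0.852846, PV = 28.996760
  t = 8.0000: CF_t = 34.000000, DF = 0.833671, PV = 28.344829
  t = 9.0000: CF_t = 34.000000, DF = 0.814928, PV = 27.707556
  t = 10.0000: CF_t = 1034.000000, DF = 0.796606, PV = 823.690774
Price P = sum_t PV_t = 1097.275313


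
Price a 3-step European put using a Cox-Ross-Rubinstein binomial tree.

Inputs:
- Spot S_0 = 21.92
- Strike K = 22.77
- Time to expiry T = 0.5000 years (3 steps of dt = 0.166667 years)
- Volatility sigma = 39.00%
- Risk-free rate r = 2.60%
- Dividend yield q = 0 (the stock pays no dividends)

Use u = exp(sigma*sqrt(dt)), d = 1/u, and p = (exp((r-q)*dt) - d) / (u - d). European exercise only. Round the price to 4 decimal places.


dt = T/N = 0.166667
u = exp(sigma*sqrt(dt)) = 1.172592; d = 1/u = 0.852811
p = (exp((r-q)*dt) - d) / (u - d) = 0.473860
Discount per step: exp(-r*dt) = 0.995676
Stock lattice S(k, i) with i counting down-moves:
  k=0: S(0,0) = 21.9200
  k=1: S(1,0) = 25.7032; S(1,1) = 18.6936
  k=2: S(2,0) = 30.1394; S(2,1) = 21.9200; S(2,2) = 15.9421
  k=3: S(3,0) = 35.3412; S(3,1) = 25.7032; S(3,2) = 18.6936; S(3,3) = 13.5956
Terminal payoffs V(N, i) = max(K - S_T, 0):
  V(3,0) = 0.000000; V(3,1) = 0.000000; V(3,2) = 4.076374; V(3,3) = 9.174363
Backward induction: V(k, i) = exp(-r*dt) * [p * V(k+1, i) + (1-p) * V(k+1, i+1)].
  V(2,0) = exp(-r*dt) * [p*0.000000 + (1-p)*0.000000] = 0.000000
  V(2,1) = exp(-r*dt) * [p*0.000000 + (1-p)*4.076374] = 2.135469
  V(2,2) = exp(-r*dt) * [p*4.076374 + (1-p)*9.174363] = 6.729405
  V(1,0) = exp(-r*dt) * [p*0.000000 + (1-p)*2.135469] = 1.118698
  V(1,1) = exp(-r*dt) * [p*2.135469 + (1-p)*6.729405] = 4.532838
  V(0,0) = exp(-r*dt) * [p*1.118698 + (1-p)*4.532838] = 2.902409

Answer: Price = V(0,0) = 2.9024


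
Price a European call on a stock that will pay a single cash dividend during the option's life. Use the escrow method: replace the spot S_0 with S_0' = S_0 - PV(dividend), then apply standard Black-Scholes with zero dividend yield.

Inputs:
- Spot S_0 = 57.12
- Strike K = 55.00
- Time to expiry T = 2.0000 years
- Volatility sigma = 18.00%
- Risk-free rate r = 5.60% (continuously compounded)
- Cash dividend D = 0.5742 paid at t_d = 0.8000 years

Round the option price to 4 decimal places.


Answer: Price = 9.8401

Derivation:
PV(D) = D * exp(-r * t_d) = 0.5742 * 0.95618870 = 0.54904355
S_0' = S_0 - PV(D) = 57.1200 - 0.54904355 = 56.57095645
d1 = (ln(S_0'/K) + (r + sigma^2/2)*T) / (sigma*sqrt(T)) = 0.67788964
d2 = d1 - sigma*sqrt(T) = 0.42333120
exp(-rT) = 0.89404426
N(d1) = 0.75107917; N(d2) = 0.66397318
C = S_0' * N(d1) - K * exp(-rT) * N(d2) = 56.57095645 * 0.75107917 - 55.0000 * 0.89404426 * 0.66397318 = 9.8401


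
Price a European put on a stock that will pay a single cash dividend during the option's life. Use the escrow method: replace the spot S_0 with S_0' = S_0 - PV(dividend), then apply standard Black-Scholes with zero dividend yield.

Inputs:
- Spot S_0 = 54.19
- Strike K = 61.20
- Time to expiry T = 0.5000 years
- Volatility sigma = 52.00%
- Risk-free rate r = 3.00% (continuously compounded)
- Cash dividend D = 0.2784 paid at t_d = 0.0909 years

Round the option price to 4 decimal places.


PV(D) = D * exp(-r * t_d) = 0.2784 * 0.99727671 = 0.27764184
S_0' = S_0 - PV(D) = 54.1900 - 0.27764184 = 53.91235816
d1 = (ln(S_0'/K) + (r + sigma^2/2)*T) / (sigma*sqrt(T)) = -0.12017404
d2 = d1 - sigma*sqrt(T) = -0.48786957
exp(-rT) = 0.98511194
N(-d1) = 0.54782736; N(-d2) = 0.68717889
P = K * exp(-rT) * N(-d2) - S_0' * N(-d1) = 61.2000 * 0.98511194 * 0.68717889 - 53.91235816 * 0.54782736 = 11.8946

Answer: Price = 11.8946


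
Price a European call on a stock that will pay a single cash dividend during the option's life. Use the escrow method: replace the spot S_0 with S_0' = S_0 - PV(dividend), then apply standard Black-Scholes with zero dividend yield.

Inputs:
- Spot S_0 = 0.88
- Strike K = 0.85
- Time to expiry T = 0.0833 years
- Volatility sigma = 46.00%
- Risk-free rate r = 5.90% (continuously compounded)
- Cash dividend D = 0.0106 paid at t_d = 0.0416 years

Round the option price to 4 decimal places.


Answer: Price = 0.0582

Derivation:
PV(D) = D * exp(-r * t_d) = 0.0106 * 0.99754861 = 0.01057402
S_0' = S_0 - PV(D) = 0.8800 - 0.01057402 = 0.86942598
d1 = (ln(S_0'/K) + (r + sigma^2/2)*T) / (sigma*sqrt(T)) = 0.27360351
d2 = d1 - sigma*sqrt(T) = 0.14083951
exp(-rT) = 0.99509736
N(d1) = 0.60780533; N(d2) = 0.55600163
C = S_0' * N(d1) - K * exp(-rT) * N(d2) = 0.86942598 * 0.60780533 - 0.8500 * 0.99509736 * 0.55600163 = 0.0582


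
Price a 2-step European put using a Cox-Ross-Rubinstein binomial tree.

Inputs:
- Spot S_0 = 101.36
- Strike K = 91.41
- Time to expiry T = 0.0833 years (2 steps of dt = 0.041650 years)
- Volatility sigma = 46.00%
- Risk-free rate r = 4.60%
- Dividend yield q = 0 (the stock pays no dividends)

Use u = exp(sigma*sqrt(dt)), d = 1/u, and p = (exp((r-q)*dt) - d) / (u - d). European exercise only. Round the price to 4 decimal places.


dt = T/N = 0.041650
u = exp(sigma*sqrt(dt)) = 1.098426; d = 1/u = 0.910394
p = (exp((r-q)*dt) - d) / (u - d) = 0.486747
Discount per step: exp(-r*dt) = 0.998086
Stock lattice S(k, i) with i counting down-moves:
  k=0: S(0,0) = 101.3600
  k=1: S(1,0) = 111.3365; S(1,1) = 92.2775
  k=2: S(2,0) = 122.2949; S(2,1) = 101.3600; S(2,2) = 84.0088
Terminal payoffs V(N, i) = max(K - S_T, 0):
  V(2,0) = 0.000000; V(2,1) = 0.000000; V(2,2) = 7.401172
Backward induction: V(k, i) = exp(-r*dt) * [p * V(k+1, i) + (1-p) * V(k+1, i+1)].
  V(1,0) = exp(-r*dt) * [p*0.000000 + (1-p)*0.000000] = 0.000000
  V(1,1) = exp(-r*dt) * [p*0.000000 + (1-p)*7.401172] = 3.791406
  V(0,0) = exp(-r*dt) * [p*0.000000 + (1-p)*3.791406] = 1.942227

Answer: Price = V(0,0) = 1.9422


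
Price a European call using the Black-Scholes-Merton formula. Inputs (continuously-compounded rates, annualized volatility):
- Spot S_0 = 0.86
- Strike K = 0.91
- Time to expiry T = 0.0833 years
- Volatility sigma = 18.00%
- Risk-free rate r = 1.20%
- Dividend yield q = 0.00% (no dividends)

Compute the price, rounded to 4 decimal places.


Answer: Price = 0.0034

Derivation:
d1 = (ln(S/K) + (r - q + 0.5*sigma^2) * T) / (sigma * sqrt(T)) = -1.04257885
d2 = d1 - sigma * sqrt(T) = -1.09452998
exp(-rT) = 0.99900090; exp(-qT) = 1.00000000
C = S_0 * exp(-qT) * N(d1) - K * exp(-rT) * N(d2)
N(d1) = 0.14857169; N(d2) = 0.13686130
C = 0.8600 * 1.00000000 * 0.14857169 - 0.9100 * 0.99900090 * 0.13686130 = 0.0034
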